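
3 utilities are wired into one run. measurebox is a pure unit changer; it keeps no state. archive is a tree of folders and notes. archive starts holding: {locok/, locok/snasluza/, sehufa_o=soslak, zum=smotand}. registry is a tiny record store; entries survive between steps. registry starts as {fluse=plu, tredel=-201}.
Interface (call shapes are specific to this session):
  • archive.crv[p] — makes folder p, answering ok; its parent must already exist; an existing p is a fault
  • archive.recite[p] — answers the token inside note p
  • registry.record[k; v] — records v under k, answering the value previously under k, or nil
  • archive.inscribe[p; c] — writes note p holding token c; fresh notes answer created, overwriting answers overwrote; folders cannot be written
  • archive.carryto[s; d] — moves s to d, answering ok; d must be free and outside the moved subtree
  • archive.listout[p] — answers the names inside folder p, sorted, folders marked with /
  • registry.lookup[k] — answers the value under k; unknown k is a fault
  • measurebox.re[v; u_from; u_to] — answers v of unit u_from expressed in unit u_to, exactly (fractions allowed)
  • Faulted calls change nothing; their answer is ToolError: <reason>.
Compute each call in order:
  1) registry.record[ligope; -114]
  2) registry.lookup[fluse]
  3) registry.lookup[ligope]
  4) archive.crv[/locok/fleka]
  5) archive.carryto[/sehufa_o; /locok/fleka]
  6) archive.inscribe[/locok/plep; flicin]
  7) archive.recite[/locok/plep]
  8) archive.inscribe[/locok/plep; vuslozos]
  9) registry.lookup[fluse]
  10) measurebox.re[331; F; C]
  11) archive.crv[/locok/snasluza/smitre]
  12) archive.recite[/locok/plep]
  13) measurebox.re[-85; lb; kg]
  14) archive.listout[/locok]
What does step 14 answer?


! registry.record(ligope, -114) : nil
! registry.lookup(fluse) : plu
! registry.lookup(ligope) : -114
! archive.crv(/locok/fleka) : ok
! archive.carryto(/sehufa_o, /locok/fleka) : ToolError: exists
! archive.inscribe(/locok/plep, flicin) : created
! archive.recite(/locok/plep) : flicin
! archive.inscribe(/locok/plep, vuslozos) : overwrote
! registry.lookup(fluse) : plu
! measurebox.re(331, F, C) : 1495/9
! archive.crv(/locok/snasluza/smitre) : ok
! archive.recite(/locok/plep) : vuslozos
! measurebox.re(-85, lb, kg) : -771107029/20000000
! archive.listout(/locok) : [fleka/, plep, snasluza/]

Answer: [fleka/, plep, snasluza/]


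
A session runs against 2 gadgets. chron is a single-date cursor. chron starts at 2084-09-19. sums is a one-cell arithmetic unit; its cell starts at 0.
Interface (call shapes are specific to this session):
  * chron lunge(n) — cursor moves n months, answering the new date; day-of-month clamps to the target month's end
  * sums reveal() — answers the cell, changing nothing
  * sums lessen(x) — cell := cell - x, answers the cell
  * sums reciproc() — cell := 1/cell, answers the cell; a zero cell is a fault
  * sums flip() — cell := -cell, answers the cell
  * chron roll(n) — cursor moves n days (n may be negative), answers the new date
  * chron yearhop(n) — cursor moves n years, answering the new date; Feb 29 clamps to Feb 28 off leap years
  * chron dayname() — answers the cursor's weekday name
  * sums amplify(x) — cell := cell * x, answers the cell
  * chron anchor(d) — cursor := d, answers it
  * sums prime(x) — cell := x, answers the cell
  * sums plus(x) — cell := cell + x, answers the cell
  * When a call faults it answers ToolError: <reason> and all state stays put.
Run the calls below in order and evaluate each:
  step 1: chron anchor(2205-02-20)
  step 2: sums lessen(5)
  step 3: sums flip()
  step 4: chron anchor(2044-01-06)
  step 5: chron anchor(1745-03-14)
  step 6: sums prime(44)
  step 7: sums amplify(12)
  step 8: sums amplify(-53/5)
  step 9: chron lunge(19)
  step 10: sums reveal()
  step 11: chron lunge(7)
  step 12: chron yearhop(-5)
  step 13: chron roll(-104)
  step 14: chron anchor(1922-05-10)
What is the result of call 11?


>> chron anchor(d: 2205-02-20)
<< 2205-02-20
>> sums lessen(x: 5)
<< -5
>> sums flip()
<< 5
>> chron anchor(d: 2044-01-06)
<< 2044-01-06
>> chron anchor(d: 1745-03-14)
<< 1745-03-14
>> sums prime(x: 44)
<< 44
>> sums amplify(x: 12)
<< 528
>> sums amplify(x: -53/5)
<< -27984/5
>> chron lunge(n: 19)
<< 1746-10-14
>> sums reveal()
<< -27984/5
>> chron lunge(n: 7)
<< 1747-05-14
>> chron yearhop(n: -5)
<< 1742-05-14
>> chron roll(n: -104)
<< 1742-01-30
>> chron anchor(d: 1922-05-10)
<< 1922-05-10

Answer: 1747-05-14


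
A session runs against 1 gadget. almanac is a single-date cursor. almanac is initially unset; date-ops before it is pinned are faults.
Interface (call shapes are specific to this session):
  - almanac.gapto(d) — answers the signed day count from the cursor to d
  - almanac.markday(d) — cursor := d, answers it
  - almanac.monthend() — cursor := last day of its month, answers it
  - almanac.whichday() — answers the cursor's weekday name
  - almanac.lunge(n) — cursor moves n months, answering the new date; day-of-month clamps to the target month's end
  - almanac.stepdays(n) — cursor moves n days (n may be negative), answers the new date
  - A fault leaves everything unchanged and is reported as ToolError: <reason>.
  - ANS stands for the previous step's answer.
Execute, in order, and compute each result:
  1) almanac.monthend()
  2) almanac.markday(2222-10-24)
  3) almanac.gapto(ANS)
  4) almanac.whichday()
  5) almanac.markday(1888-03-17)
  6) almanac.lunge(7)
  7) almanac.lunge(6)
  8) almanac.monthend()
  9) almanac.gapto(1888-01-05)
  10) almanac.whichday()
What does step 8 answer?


Answer: 1889-04-30

Derivation:
==> monthend()
<== ToolError: no date set
==> markday(d='2222-10-24')
<== 2222-10-24
==> gapto(d='ANS')
<== 0
==> whichday()
<== Thursday
==> markday(d='1888-03-17')
<== 1888-03-17
==> lunge(n='7')
<== 1888-10-17
==> lunge(n='6')
<== 1889-04-17
==> monthend()
<== 1889-04-30
==> gapto(d='1888-01-05')
<== -481
==> whichday()
<== Tuesday


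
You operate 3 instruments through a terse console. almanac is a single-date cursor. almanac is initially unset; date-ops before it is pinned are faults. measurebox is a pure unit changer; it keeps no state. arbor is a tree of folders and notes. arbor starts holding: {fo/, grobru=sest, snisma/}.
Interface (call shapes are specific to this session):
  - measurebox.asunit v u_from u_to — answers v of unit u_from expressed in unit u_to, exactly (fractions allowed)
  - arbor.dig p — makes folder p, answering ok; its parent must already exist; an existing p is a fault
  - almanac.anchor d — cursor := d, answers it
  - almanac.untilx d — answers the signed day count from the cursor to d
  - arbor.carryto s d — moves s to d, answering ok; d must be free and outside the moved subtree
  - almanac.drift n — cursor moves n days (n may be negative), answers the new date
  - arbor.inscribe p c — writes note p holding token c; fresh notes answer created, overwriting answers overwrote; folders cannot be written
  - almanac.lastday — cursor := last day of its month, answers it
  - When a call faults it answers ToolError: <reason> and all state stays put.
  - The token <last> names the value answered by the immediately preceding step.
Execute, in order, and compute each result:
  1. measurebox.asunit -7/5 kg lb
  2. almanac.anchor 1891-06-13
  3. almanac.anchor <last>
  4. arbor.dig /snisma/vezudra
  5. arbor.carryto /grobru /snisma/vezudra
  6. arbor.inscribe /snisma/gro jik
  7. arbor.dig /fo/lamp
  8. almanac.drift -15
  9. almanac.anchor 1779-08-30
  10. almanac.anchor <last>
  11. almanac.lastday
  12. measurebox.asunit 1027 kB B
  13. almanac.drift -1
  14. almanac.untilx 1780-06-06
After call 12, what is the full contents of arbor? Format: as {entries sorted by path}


Answer: {fo/, fo/lamp/, grobru=sest, snisma/, snisma/gro=jik, snisma/vezudra/}

Derivation:
~$ measurebox.asunit -7/5 kg lb
[out] -20000000/6479891
~$ almanac.anchor 1891-06-13
[out] 1891-06-13
~$ almanac.anchor <last>
[out] 1891-06-13
~$ arbor.dig /snisma/vezudra
[out] ok
~$ arbor.carryto /grobru /snisma/vezudra
[out] ToolError: exists
~$ arbor.inscribe /snisma/gro jik
[out] created
~$ arbor.dig /fo/lamp
[out] ok
~$ almanac.drift -15
[out] 1891-05-29
~$ almanac.anchor 1779-08-30
[out] 1779-08-30
~$ almanac.anchor <last>
[out] 1779-08-30
~$ almanac.lastday
[out] 1779-08-31
~$ measurebox.asunit 1027 kB B
[out] 1027000
~$ almanac.drift -1
[out] 1779-08-30
~$ almanac.untilx 1780-06-06
[out] 281


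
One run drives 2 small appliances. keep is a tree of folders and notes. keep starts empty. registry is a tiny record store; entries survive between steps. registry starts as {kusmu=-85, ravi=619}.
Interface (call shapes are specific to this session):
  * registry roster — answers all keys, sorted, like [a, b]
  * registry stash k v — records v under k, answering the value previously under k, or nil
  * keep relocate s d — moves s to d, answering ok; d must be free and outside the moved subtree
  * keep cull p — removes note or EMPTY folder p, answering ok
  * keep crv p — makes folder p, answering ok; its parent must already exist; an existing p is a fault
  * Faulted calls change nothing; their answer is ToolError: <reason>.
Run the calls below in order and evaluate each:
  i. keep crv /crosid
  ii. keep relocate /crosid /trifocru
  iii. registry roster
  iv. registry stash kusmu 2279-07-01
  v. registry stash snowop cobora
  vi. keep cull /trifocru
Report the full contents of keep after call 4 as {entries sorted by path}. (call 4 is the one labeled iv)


>>> keep crv /crosid
[out] ok
>>> keep relocate /crosid /trifocru
[out] ok
>>> registry roster
[out] [kusmu, ravi]
>>> registry stash kusmu 2279-07-01
[out] -85
>>> registry stash snowop cobora
[out] nil
>>> keep cull /trifocru
[out] ok

Answer: {trifocru/}


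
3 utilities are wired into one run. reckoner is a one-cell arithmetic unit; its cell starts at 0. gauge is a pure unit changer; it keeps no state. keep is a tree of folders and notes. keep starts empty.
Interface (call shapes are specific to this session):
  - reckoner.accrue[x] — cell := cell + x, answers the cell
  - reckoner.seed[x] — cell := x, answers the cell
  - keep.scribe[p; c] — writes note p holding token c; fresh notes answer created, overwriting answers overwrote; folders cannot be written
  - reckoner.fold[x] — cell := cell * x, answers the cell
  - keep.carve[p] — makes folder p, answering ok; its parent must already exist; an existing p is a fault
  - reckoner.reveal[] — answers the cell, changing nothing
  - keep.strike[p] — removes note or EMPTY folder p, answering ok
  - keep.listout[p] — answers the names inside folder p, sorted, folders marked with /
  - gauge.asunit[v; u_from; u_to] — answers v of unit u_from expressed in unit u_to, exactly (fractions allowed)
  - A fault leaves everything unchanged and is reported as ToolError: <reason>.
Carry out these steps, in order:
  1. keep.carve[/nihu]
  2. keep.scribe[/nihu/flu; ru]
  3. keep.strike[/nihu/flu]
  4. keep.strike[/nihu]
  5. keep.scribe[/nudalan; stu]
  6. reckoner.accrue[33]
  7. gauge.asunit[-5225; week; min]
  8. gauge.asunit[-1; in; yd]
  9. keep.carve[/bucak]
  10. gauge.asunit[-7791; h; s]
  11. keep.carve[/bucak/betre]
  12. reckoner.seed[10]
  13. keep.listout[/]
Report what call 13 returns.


Do: keep.carve[p=/nihu]
See: ok
Do: keep.scribe[p=/nihu/flu; c=ru]
See: created
Do: keep.strike[p=/nihu/flu]
See: ok
Do: keep.strike[p=/nihu]
See: ok
Do: keep.scribe[p=/nudalan; c=stu]
See: created
Do: reckoner.accrue[x=33]
See: 33
Do: gauge.asunit[v=-5225; u_from=week; u_to=min]
See: -52668000
Do: gauge.asunit[v=-1; u_from=in; u_to=yd]
See: -1/36
Do: keep.carve[p=/bucak]
See: ok
Do: gauge.asunit[v=-7791; u_from=h; u_to=s]
See: -28047600
Do: keep.carve[p=/bucak/betre]
See: ok
Do: reckoner.seed[x=10]
See: 10
Do: keep.listout[p=/]
See: [bucak/, nudalan]

Answer: [bucak/, nudalan]


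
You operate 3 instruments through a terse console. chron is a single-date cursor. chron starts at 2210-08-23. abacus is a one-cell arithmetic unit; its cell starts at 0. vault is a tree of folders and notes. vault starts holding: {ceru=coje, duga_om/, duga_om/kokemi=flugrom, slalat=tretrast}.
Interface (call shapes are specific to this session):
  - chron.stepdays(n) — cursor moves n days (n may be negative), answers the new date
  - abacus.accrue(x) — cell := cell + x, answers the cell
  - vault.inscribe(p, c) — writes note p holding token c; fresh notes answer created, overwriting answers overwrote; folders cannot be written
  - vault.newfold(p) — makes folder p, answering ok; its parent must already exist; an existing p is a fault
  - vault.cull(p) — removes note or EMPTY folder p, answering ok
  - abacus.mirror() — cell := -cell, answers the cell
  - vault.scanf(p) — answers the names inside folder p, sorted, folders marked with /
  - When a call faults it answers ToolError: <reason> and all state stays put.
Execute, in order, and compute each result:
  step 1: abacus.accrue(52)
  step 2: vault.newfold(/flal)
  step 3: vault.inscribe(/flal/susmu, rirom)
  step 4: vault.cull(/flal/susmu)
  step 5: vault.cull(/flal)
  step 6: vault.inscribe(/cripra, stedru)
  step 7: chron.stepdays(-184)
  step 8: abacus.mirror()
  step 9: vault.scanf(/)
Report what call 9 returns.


Answer: [ceru, cripra, duga_om/, slalat]

Derivation:
·→ accrue(x: 52)
·← 52
·→ newfold(p: /flal)
·← ok
·→ inscribe(p: /flal/susmu, c: rirom)
·← created
·→ cull(p: /flal/susmu)
·← ok
·→ cull(p: /flal)
·← ok
·→ inscribe(p: /cripra, c: stedru)
·← created
·→ stepdays(n: -184)
·← 2210-02-20
·→ mirror()
·← -52
·→ scanf(p: /)
·← [ceru, cripra, duga_om/, slalat]


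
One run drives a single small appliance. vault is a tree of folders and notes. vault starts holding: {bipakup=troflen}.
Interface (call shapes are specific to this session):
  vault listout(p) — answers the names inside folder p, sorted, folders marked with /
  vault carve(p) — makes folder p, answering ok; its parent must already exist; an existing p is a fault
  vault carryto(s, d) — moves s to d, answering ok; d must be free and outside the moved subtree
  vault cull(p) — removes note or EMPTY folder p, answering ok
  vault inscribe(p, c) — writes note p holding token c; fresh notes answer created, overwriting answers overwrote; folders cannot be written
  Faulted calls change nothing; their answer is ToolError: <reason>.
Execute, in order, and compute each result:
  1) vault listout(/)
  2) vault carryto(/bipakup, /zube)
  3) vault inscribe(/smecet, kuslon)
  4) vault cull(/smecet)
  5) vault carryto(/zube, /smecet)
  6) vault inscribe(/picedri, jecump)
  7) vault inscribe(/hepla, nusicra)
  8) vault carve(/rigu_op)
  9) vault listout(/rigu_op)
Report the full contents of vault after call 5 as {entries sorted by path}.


Answer: {smecet=troflen}

Derivation:
→ vault listout(p=/)
← [bipakup]
→ vault carryto(s=/bipakup, d=/zube)
← ok
→ vault inscribe(p=/smecet, c=kuslon)
← created
→ vault cull(p=/smecet)
← ok
→ vault carryto(s=/zube, d=/smecet)
← ok
→ vault inscribe(p=/picedri, c=jecump)
← created
→ vault inscribe(p=/hepla, c=nusicra)
← created
→ vault carve(p=/rigu_op)
← ok
→ vault listout(p=/rigu_op)
← []


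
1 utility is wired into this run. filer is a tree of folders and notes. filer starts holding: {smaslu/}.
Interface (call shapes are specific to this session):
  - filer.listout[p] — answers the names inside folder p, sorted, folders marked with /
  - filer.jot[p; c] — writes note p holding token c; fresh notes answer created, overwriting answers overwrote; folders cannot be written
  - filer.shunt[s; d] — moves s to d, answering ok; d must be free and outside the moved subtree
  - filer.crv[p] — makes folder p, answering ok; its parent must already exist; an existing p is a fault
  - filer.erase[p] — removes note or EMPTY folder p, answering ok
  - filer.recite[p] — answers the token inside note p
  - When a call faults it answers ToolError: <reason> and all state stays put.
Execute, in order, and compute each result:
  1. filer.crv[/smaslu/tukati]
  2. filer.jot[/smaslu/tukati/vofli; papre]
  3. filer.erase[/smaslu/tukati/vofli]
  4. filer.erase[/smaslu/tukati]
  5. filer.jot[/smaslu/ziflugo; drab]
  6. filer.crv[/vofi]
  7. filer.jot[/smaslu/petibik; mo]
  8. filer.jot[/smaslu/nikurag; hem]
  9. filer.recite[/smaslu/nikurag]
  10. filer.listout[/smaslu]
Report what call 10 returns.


Answer: [nikurag, petibik, ziflugo]

Derivation:
# 1. filer.crv(p='/smaslu/tukati') -> ok
# 2. filer.jot(p='/smaslu/tukati/vofli', c='papre') -> created
# 3. filer.erase(p='/smaslu/tukati/vofli') -> ok
# 4. filer.erase(p='/smaslu/tukati') -> ok
# 5. filer.jot(p='/smaslu/ziflugo', c='drab') -> created
# 6. filer.crv(p='/vofi') -> ok
# 7. filer.jot(p='/smaslu/petibik', c='mo') -> created
# 8. filer.jot(p='/smaslu/nikurag', c='hem') -> created
# 9. filer.recite(p='/smaslu/nikurag') -> hem
# 10. filer.listout(p='/smaslu') -> [nikurag, petibik, ziflugo]


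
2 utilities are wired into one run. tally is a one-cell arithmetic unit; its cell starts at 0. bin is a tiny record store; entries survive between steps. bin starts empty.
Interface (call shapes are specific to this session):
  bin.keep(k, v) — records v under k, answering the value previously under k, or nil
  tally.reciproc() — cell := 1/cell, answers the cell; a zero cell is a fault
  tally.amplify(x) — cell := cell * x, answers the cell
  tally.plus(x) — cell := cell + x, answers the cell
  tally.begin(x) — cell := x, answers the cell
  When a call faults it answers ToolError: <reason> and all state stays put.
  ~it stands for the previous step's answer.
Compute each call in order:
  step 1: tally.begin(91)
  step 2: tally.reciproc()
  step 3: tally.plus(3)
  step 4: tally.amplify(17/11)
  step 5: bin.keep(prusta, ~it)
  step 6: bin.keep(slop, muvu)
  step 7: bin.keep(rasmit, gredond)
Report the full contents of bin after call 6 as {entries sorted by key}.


$ tally.begin x: 91
= 91
$ tally.reciproc
= 1/91
$ tally.plus x: 3
= 274/91
$ tally.amplify x: 17/11
= 4658/1001
$ bin.keep k: prusta v: ~it
= nil
$ bin.keep k: slop v: muvu
= nil
$ bin.keep k: rasmit v: gredond
= nil

Answer: {prusta=4658/1001, slop=muvu}


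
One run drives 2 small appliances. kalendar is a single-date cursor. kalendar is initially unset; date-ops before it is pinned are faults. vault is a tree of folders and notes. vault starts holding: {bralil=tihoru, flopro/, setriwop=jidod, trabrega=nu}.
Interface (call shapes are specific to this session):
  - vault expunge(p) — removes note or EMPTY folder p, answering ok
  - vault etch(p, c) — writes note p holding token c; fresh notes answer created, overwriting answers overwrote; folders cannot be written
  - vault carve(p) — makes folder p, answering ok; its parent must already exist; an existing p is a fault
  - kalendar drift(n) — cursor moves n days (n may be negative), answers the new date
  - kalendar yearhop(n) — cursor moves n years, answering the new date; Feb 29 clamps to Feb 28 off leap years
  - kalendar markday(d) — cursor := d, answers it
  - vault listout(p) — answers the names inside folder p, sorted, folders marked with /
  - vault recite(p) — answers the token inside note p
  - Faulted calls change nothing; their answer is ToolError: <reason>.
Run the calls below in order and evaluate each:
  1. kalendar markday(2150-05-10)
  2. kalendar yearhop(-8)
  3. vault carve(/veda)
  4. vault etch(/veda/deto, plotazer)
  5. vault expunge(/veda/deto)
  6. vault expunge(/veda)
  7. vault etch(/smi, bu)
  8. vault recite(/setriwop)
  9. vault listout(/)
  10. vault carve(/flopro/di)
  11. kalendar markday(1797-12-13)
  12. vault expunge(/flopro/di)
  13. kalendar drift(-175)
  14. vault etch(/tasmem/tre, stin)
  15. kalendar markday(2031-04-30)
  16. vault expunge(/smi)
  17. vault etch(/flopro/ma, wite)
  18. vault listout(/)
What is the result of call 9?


Answer: [bralil, flopro/, setriwop, smi, trabrega]

Derivation:
% kalendar markday d='2150-05-10'
[out] 2150-05-10
% kalendar yearhop n='-8'
[out] 2142-05-10
% vault carve p='/veda'
[out] ok
% vault etch p='/veda/deto' c='plotazer'
[out] created
% vault expunge p='/veda/deto'
[out] ok
% vault expunge p='/veda'
[out] ok
% vault etch p='/smi' c='bu'
[out] created
% vault recite p='/setriwop'
[out] jidod
% vault listout p='/'
[out] [bralil, flopro/, setriwop, smi, trabrega]
% vault carve p='/flopro/di'
[out] ok
% kalendar markday d='1797-12-13'
[out] 1797-12-13
% vault expunge p='/flopro/di'
[out] ok
% kalendar drift n='-175'
[out] 1797-06-21
% vault etch p='/tasmem/tre' c='stin'
[out] ToolError: no parent
% kalendar markday d='2031-04-30'
[out] 2031-04-30
% vault expunge p='/smi'
[out] ok
% vault etch p='/flopro/ma' c='wite'
[out] created
% vault listout p='/'
[out] [bralil, flopro/, setriwop, trabrega]


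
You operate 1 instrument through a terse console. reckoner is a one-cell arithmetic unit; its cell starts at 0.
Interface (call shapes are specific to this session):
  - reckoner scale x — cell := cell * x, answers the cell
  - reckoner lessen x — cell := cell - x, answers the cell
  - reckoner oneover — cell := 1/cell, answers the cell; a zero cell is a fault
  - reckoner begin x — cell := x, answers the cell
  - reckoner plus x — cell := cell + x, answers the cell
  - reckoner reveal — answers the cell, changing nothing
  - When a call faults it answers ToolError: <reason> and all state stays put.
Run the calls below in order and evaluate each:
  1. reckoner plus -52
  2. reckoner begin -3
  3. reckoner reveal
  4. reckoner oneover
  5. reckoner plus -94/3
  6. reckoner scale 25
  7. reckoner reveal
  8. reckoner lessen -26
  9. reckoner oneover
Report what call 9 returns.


==> reckoner plus(-52)
<== -52
==> reckoner begin(-3)
<== -3
==> reckoner reveal()
<== -3
==> reckoner oneover()
<== -1/3
==> reckoner plus(-94/3)
<== -95/3
==> reckoner scale(25)
<== -2375/3
==> reckoner reveal()
<== -2375/3
==> reckoner lessen(-26)
<== -2297/3
==> reckoner oneover()
<== -3/2297

Answer: -3/2297


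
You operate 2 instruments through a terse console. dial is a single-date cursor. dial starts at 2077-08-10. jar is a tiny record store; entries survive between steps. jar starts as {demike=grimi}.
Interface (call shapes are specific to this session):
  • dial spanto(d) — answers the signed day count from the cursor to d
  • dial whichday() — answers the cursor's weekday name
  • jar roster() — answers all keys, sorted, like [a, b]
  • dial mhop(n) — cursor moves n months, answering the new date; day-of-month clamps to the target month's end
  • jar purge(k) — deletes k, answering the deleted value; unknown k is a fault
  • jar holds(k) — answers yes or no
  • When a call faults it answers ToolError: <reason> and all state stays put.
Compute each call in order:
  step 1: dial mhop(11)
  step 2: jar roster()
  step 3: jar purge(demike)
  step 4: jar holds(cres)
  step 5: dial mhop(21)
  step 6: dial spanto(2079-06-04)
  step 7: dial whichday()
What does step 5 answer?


[in] dial mhop n='11'
:: 2078-07-10
[in] jar roster
:: [demike]
[in] jar purge k='demike'
:: grimi
[in] jar holds k='cres'
:: no
[in] dial mhop n='21'
:: 2080-04-10
[in] dial spanto d='2079-06-04'
:: -311
[in] dial whichday
:: Wednesday

Answer: 2080-04-10


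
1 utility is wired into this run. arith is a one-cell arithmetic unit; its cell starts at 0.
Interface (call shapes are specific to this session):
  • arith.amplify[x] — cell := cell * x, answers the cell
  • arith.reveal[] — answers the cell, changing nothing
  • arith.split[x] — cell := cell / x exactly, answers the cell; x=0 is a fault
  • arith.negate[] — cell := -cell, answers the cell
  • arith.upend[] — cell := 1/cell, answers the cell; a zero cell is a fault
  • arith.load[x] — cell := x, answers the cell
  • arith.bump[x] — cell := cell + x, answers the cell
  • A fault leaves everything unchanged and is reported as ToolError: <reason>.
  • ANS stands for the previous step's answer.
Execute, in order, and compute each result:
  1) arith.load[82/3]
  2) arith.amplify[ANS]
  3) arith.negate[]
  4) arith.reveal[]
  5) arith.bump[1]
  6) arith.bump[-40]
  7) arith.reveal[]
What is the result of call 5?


Answer: -6715/9

Derivation:
! 1. arith.load(82/3) => 82/3
! 2. arith.amplify(ANS) => 6724/9
! 3. arith.negate() => -6724/9
! 4. arith.reveal() => -6724/9
! 5. arith.bump(1) => -6715/9
! 6. arith.bump(-40) => -7075/9
! 7. arith.reveal() => -7075/9


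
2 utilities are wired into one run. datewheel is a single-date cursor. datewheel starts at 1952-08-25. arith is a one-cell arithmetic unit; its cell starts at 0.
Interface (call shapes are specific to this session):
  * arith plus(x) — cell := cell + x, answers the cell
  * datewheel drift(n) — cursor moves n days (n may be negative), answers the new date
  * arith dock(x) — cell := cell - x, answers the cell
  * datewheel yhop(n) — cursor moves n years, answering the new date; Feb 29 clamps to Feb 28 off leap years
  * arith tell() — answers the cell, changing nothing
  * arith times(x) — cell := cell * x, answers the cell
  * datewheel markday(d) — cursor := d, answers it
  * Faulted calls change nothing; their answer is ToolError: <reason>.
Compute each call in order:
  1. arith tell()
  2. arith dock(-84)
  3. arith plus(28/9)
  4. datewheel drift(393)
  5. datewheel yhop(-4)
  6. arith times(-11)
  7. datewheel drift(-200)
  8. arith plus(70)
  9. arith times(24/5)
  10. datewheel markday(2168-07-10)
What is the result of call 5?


Calling arith tell, which returns 0.
I call arith dock(x='-84'), and see 84.
Calling arith plus(x='28/9'), yielding 784/9.
Next I call datewheel drift(n='393'), and observe 1953-09-22.
I use datewheel yhop(n='-4'), and see 1949-09-22.
I call arith times(x='-11'), and see -8624/9.
Now I run datewheel drift(n='-200'), giving 1949-03-06.
Calling arith plus(x='70'), and observe -7994/9.
Next I call arith times(x='24/5'): -63952/15.
Now I run datewheel markday(d='2168-07-10'), and get 2168-07-10.

Answer: 1949-09-22


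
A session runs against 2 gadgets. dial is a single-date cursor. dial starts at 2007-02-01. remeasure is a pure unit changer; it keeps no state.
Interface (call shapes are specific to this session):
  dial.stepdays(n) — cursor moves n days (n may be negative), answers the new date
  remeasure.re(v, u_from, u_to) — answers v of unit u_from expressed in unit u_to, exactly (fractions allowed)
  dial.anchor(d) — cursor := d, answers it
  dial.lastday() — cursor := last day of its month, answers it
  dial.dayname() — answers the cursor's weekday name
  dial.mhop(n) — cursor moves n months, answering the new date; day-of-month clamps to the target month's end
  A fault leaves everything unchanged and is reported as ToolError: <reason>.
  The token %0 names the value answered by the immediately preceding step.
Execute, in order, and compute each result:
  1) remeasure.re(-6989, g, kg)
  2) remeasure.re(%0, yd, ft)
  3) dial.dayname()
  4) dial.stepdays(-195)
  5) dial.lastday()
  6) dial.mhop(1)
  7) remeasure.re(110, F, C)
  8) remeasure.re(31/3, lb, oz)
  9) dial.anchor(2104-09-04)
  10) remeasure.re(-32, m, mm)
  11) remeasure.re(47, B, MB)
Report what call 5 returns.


// 1. remeasure.re(v='-6989', u_from='g', u_to='kg') == -6989/1000
// 2. remeasure.re(v='%0', u_from='yd', u_to='ft') == -20967/1000
// 3. dial.dayname() == Thursday
// 4. dial.stepdays(n='-195') == 2006-07-21
// 5. dial.lastday() == 2006-07-31
// 6. dial.mhop(n='1') == 2006-08-31
// 7. remeasure.re(v='110', u_from='F', u_to='C') == 130/3
// 8. remeasure.re(v='31/3', u_from='lb', u_to='oz') == 496/3
// 9. dial.anchor(d='2104-09-04') == 2104-09-04
// 10. remeasure.re(v='-32', u_from='m', u_to='mm') == -32000
// 11. remeasure.re(v='47', u_from='B', u_to='MB') == 47/1000000

Answer: 2006-07-31


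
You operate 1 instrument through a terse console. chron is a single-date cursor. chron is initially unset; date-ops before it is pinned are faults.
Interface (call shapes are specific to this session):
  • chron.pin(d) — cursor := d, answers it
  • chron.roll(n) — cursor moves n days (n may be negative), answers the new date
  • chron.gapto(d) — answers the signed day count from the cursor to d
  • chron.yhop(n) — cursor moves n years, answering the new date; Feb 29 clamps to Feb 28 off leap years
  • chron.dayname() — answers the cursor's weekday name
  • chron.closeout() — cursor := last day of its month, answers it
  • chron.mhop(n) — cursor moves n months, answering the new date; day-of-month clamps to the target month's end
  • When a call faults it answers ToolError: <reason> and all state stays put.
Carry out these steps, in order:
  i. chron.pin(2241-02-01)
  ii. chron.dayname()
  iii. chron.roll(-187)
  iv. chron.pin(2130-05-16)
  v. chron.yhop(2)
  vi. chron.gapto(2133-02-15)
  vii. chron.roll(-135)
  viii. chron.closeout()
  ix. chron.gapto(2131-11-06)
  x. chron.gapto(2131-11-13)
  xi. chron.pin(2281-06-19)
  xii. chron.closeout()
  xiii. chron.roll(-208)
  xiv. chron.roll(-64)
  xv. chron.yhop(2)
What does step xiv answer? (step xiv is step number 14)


[in] chron.pin d='2241-02-01'
  2241-02-01
[in] chron.dayname
  Monday
[in] chron.roll n='-187'
  2240-07-29
[in] chron.pin d='2130-05-16'
  2130-05-16
[in] chron.yhop n='2'
  2132-05-16
[in] chron.gapto d='2133-02-15'
  275
[in] chron.roll n='-135'
  2132-01-02
[in] chron.closeout
  2132-01-31
[in] chron.gapto d='2131-11-06'
  -86
[in] chron.gapto d='2131-11-13'
  -79
[in] chron.pin d='2281-06-19'
  2281-06-19
[in] chron.closeout
  2281-06-30
[in] chron.roll n='-208'
  2280-12-04
[in] chron.roll n='-64'
  2280-10-01
[in] chron.yhop n='2'
  2282-10-01

Answer: 2280-10-01


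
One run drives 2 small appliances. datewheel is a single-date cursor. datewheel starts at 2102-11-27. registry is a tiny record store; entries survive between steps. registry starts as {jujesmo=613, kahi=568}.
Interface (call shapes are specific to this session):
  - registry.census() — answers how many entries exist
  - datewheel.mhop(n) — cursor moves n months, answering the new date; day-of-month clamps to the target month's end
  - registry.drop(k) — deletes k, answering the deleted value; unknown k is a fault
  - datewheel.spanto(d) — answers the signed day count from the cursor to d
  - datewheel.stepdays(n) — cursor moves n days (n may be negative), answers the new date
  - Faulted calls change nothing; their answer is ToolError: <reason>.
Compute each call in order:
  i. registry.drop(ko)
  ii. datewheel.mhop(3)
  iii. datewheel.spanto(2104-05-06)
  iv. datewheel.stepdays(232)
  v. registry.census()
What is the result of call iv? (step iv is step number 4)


Answer: 2103-10-17

Derivation:
==> registry.drop(k: ko)
<== ToolError: no such key ko
==> datewheel.mhop(n: 3)
<== 2103-02-27
==> datewheel.spanto(d: 2104-05-06)
<== 434
==> datewheel.stepdays(n: 232)
<== 2103-10-17
==> registry.census()
<== 2


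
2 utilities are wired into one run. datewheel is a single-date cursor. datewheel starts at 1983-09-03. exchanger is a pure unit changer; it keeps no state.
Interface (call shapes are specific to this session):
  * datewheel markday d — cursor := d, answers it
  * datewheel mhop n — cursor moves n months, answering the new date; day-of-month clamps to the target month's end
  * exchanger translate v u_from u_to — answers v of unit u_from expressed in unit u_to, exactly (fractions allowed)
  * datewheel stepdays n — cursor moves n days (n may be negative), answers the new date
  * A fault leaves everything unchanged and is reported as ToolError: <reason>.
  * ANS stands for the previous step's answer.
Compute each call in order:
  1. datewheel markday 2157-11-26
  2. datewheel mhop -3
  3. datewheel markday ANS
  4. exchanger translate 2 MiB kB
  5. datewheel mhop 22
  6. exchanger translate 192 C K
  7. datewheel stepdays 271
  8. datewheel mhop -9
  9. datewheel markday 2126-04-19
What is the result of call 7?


Answer: 2160-03-23

Derivation:
>>> datewheel markday 2157-11-26
[out] 2157-11-26
>>> datewheel mhop -3
[out] 2157-08-26
>>> datewheel markday ANS
[out] 2157-08-26
>>> exchanger translate 2 MiB kB
[out] 262144/125
>>> datewheel mhop 22
[out] 2159-06-26
>>> exchanger translate 192 C K
[out] 9303/20
>>> datewheel stepdays 271
[out] 2160-03-23
>>> datewheel mhop -9
[out] 2159-06-23
>>> datewheel markday 2126-04-19
[out] 2126-04-19


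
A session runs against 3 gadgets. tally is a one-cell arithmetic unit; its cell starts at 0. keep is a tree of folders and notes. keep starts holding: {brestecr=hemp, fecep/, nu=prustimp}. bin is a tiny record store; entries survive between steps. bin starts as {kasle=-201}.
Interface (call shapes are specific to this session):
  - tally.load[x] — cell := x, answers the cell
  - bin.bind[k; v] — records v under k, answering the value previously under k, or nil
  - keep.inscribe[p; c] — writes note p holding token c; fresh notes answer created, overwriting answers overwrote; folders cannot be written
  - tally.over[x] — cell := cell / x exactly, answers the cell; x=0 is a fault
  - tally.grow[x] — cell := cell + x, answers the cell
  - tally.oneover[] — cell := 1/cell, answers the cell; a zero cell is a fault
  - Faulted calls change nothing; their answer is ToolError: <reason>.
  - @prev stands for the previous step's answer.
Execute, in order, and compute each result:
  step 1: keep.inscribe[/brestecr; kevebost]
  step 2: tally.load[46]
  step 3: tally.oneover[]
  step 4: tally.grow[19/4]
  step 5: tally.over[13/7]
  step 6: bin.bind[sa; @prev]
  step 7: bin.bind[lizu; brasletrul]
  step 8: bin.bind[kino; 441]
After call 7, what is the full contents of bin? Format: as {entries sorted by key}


Answer: {kasle=-201, lizu=brasletrul, sa=3073/1196}

Derivation:
-> inscribe(p='/brestecr', c='kevebost')
<- overwrote
-> load(x='46')
<- 46
-> oneover()
<- 1/46
-> grow(x='19/4')
<- 439/92
-> over(x='13/7')
<- 3073/1196
-> bind(k='sa', v='@prev')
<- nil
-> bind(k='lizu', v='brasletrul')
<- nil
-> bind(k='kino', v='441')
<- nil


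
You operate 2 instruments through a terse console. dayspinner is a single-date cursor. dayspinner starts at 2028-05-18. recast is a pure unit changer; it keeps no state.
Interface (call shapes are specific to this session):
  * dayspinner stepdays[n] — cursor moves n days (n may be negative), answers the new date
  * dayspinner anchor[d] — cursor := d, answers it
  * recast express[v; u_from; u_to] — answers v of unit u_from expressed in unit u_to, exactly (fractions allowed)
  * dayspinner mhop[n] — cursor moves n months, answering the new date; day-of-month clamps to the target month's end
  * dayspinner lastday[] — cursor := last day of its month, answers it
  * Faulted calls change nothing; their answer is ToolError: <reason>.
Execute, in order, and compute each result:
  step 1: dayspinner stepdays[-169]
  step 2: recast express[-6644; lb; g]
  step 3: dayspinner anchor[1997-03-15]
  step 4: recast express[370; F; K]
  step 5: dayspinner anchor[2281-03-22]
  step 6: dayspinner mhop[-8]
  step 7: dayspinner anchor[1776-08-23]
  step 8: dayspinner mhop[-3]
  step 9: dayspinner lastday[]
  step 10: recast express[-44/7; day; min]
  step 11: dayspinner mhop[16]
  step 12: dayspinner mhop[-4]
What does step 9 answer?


Answer: 1776-05-31

Derivation:
→ dayspinner stepdays(n: -169)
← 2027-12-01
→ recast express(v: -6644, u_from: lb, u_to: g)
← -75341692657/25000
→ dayspinner anchor(d: 1997-03-15)
← 1997-03-15
→ recast express(v: 370, u_from: F, u_to: K)
← 82967/180
→ dayspinner anchor(d: 2281-03-22)
← 2281-03-22
→ dayspinner mhop(n: -8)
← 2280-07-22
→ dayspinner anchor(d: 1776-08-23)
← 1776-08-23
→ dayspinner mhop(n: -3)
← 1776-05-23
→ dayspinner lastday()
← 1776-05-31
→ recast express(v: -44/7, u_from: day, u_to: min)
← -63360/7
→ dayspinner mhop(n: 16)
← 1777-09-30
→ dayspinner mhop(n: -4)
← 1777-05-30


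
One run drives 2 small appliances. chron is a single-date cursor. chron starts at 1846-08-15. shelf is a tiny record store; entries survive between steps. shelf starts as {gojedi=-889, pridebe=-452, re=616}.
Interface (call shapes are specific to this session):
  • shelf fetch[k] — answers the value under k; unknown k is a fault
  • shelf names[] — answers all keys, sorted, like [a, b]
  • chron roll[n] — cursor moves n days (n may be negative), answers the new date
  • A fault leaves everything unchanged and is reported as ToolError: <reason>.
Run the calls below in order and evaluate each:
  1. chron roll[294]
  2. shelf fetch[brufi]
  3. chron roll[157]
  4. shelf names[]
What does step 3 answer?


;; chron roll(n: 294) ~> 1847-06-05
;; shelf fetch(k: brufi) ~> ToolError: no such key brufi
;; chron roll(n: 157) ~> 1847-11-09
;; shelf names() ~> [gojedi, pridebe, re]

Answer: 1847-11-09


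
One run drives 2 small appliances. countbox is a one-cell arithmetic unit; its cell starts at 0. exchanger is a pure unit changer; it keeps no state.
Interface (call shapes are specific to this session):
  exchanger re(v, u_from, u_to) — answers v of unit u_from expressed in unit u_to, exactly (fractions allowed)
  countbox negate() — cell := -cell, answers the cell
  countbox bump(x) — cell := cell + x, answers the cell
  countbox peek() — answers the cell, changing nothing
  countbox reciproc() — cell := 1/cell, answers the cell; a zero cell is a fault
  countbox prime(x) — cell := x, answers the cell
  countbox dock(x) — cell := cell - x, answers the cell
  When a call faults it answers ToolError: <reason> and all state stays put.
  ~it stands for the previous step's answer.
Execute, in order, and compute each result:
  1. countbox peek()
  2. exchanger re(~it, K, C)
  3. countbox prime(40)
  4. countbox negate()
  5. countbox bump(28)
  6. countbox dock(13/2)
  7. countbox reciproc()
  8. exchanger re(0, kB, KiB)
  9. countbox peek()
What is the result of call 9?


Answer: -2/37

Derivation:
Do: countbox peek[]
See: 0
Do: exchanger re[v='~it'; u_from='K'; u_to='C']
See: -5463/20
Do: countbox prime[x='40']
See: 40
Do: countbox negate[]
See: -40
Do: countbox bump[x='28']
See: -12
Do: countbox dock[x='13/2']
See: -37/2
Do: countbox reciproc[]
See: -2/37
Do: exchanger re[v='0'; u_from='kB'; u_to='KiB']
See: 0
Do: countbox peek[]
See: -2/37


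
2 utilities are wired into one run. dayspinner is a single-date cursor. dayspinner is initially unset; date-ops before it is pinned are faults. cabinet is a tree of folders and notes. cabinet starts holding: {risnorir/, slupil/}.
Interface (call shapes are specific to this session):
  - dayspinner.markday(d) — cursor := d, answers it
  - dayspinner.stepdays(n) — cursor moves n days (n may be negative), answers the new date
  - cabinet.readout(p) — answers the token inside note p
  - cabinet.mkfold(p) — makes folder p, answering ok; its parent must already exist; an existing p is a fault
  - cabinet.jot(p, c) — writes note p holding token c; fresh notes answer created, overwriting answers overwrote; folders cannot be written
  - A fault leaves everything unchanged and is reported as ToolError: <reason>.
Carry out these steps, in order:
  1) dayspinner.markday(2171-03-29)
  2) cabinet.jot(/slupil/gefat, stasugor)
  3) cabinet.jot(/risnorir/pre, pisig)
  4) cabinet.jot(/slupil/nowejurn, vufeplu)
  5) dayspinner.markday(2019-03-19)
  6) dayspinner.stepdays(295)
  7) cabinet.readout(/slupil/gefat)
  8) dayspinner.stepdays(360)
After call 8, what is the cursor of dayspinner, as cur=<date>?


Using dayspinner.markday(d='2171-03-29'): 2171-03-29.
Using cabinet.jot(p='/slupil/gefat', c='stasugor'), → created.
I call cabinet.jot(p='/risnorir/pre', c='pisig'), giving created.
Now I run cabinet.jot(p='/slupil/nowejurn', c='vufeplu'), which returns created.
Now I run dayspinner.markday(d='2019-03-19'), and observe 2019-03-19.
I use dayspinner.stepdays(n='295'), yielding 2020-01-08.
I run cabinet.readout(p='/slupil/gefat'), giving stasugor.
I invoke dayspinner.stepdays(n='360'): 2021-01-02.

Answer: cur=2021-01-02


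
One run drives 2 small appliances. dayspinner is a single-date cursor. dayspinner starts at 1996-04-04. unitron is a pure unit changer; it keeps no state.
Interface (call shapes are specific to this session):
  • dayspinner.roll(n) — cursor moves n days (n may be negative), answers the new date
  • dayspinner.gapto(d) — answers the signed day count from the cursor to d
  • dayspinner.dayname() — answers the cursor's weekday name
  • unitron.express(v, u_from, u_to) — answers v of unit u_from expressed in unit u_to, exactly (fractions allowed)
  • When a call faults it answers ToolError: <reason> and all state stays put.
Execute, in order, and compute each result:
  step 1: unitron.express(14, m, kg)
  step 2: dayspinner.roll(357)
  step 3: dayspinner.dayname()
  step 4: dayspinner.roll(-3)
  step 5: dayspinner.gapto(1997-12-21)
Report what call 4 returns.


>> express(v: 14, u_from: m, u_to: kg)
<< ToolError: incompatible units
>> roll(n: 357)
<< 1997-03-27
>> dayname()
<< Thursday
>> roll(n: -3)
<< 1997-03-24
>> gapto(d: 1997-12-21)
<< 272

Answer: 1997-03-24
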